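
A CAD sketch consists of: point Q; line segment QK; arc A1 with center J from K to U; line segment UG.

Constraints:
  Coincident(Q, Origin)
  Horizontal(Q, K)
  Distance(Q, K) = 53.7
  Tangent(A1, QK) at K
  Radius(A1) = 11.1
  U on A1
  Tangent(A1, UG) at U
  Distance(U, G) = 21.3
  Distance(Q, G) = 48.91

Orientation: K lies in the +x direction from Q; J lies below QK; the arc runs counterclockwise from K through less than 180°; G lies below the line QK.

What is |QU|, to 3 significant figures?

43.7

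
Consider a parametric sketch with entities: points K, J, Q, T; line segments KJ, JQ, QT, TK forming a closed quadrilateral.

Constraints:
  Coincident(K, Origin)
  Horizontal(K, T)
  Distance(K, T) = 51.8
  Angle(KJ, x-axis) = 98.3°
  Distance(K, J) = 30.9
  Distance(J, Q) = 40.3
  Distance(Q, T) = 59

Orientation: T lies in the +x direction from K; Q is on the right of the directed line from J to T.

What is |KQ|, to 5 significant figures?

11.602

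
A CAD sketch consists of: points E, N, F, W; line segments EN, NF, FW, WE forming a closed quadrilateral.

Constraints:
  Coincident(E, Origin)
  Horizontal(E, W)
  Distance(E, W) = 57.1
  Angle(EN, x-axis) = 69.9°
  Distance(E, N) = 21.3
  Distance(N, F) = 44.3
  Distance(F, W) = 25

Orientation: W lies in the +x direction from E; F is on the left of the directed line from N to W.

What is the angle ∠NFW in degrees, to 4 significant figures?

97.54°

Checks: |NF| = 44.30 ✓; |FW| = 25.00 ✓.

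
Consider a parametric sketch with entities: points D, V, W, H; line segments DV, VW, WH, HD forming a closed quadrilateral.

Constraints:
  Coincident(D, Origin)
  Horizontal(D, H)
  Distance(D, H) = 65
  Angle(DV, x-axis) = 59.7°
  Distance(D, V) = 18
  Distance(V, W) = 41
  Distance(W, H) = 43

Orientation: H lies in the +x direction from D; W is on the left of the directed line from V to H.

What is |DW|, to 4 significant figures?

57.57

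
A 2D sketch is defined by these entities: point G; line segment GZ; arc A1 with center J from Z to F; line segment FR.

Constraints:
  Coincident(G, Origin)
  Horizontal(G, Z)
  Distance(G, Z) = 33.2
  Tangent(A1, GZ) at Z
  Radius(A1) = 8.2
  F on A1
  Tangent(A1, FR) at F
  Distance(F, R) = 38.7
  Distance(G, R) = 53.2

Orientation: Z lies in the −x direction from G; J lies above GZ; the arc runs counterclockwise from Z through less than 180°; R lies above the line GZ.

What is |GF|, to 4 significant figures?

26.32

Checks: |JZ| = 8.200 ✓; |JF| = 8.200 ✓; ∠(JF, FR) = 90.00° ✓; |FR| = 38.70 ✓; |GR| = 53.20 ✓.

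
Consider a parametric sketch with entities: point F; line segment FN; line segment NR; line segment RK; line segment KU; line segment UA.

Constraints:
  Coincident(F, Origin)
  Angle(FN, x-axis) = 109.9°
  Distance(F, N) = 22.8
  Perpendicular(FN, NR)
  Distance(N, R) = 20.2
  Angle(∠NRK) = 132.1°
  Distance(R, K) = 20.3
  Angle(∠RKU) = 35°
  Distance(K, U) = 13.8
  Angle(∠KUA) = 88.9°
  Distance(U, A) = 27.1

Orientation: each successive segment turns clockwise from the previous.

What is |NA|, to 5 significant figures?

30.484

F is at the origin; FN runs at 109.9° with length 22.8, so N = (-7.7607, 21.439). FN ⟂ NR, so NR runs at 19.900°; with |NR| = 20.2, R = (11.233, 28.314). ∠NRK = 132.1° gives RK at -28.000° from the x-axis; with |RK| = 20.3, K = (29.157, 18.784). ∠RKU = 35.0° gives KU at -173.00° from the x-axis; with |KU| = 13.8, U = (15.460, 17.102). ∠KUA = 88.9° gives UA at 95.900° from the x-axis; with |UA| = 27.1, A = (12.674, 44.059). Then |NA| = |A − N| = 30.484.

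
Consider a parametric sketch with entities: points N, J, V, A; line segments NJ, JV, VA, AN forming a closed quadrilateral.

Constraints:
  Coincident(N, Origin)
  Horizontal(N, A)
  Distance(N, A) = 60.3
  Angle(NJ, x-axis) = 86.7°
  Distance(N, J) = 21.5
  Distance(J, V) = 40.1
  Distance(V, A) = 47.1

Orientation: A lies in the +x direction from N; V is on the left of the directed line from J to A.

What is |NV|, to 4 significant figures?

54.59

N is at the origin; NA is horizontal with |NA| = 60.3 and A in +x, so A = (60.3, 0). NJ runs at 86.7° with |NJ| = 21.5, so J = (1.238, 21.46). V is determined by |JV| = 40.1 and |VA| = 47.1 together: it lies at the intersection of circle(J, 40.1) and circle(A, 47.1). With |JA| = 62.84, the foot of the radical line on JA is 26.56 from J and the perpendicular offset is √(40.1² − 26.56²) = 30.04. Taking the left-of-JA solution: V = (36.46, 40.62).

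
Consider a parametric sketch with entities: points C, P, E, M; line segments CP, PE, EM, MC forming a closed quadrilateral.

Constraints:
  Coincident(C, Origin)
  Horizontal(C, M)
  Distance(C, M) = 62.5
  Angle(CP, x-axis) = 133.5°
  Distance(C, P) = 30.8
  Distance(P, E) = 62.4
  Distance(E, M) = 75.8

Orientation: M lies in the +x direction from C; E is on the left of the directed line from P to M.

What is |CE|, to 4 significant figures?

69.60

C is at the origin; C and M share the same y with |CM| = 62.5 and M in +x, so M = (62.5, 0). CP runs at 133.5° with |CP| = 30.8, so P = (-21.20, 22.34). E is determined by |PE| = 62.4 and |EM| = 75.8 together: it lies at the intersection of circle(P, 62.4) and circle(M, 75.8). With |PM| = 86.63, the foot of the radical line on PM is 32.63 from P and the perpendicular offset is √(62.4² − 32.63²) = 53.19. Taking the left-of-PM solution: E = (24.04, 65.32).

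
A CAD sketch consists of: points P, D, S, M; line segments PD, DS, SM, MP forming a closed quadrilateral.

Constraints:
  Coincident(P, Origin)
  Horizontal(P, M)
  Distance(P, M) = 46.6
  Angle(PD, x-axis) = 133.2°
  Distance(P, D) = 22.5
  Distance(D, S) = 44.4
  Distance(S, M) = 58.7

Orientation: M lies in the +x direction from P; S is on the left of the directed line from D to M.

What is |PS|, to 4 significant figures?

51.28

Checks: |DS| = 44.40 ✓; |SM| = 58.70 ✓.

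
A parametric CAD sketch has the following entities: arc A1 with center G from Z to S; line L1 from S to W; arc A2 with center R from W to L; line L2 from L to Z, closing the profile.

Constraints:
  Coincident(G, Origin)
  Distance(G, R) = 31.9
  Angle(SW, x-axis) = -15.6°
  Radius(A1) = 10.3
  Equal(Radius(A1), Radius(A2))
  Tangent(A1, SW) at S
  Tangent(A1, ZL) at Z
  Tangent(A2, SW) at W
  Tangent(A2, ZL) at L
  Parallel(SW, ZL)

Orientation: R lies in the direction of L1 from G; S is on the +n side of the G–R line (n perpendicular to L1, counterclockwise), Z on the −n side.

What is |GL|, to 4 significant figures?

33.52

The slot axis is L1's direction at -15.6°, so u = (cos -15.6°, sin -15.6°) = (0.9632, -0.2689) and n = (−sin -15.6°, cos -15.6°) = (0.2689, 0.9632). G is at the origin and R lies 31.9 along u from G, so R = 31.9·u = (30.72, -8.579). Tangency of A1 to both parallel lines with radius 10.3 puts S and Z at G ± 10.3·n: S = (2.770, 9.921), Z = (-2.770, -9.921). Equal radii place W and L the same way about R: W = R + 10.3·n = (33.49, 1.342), L = R − 10.3·n = (27.96, -18.50). Then |GL| = |L − G| = 33.52.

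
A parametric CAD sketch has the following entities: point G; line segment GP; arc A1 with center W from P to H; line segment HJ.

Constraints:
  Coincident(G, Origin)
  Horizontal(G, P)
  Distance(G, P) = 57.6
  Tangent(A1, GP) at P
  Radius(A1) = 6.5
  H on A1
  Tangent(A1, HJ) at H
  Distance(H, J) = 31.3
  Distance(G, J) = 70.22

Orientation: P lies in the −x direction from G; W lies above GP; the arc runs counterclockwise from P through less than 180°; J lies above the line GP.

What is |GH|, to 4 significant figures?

51.92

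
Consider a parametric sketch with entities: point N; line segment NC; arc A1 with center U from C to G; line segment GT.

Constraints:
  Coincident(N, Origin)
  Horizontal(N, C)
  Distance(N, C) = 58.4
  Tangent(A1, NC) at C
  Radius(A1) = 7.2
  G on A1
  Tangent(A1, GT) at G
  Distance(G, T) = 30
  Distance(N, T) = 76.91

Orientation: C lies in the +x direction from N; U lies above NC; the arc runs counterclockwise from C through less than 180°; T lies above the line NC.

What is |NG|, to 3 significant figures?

65.9

Checks: ∠(UC, CN) = 90.00° ✓; |UG| = 7.200 ✓; ∠(UG, GT) = 90.00° ✓; |GT| = 30.00 ✓; |NT| = 76.91 ✓.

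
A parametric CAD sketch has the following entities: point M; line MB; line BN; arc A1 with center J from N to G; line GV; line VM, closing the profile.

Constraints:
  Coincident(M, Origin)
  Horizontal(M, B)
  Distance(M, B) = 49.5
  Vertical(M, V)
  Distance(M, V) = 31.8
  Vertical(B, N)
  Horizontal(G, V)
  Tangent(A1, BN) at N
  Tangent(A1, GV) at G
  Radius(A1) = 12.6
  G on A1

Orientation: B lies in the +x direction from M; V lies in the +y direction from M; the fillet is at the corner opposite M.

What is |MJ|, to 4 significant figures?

41.60

MV is vertical with |MV| = 31.8 and V on the +y side, so V = (0.000, 31.80). The virtual corner opposite M is at (49.50, 31.80). Tangency of A1 to BN means the radius JN is perpendicular to BN and the tangent condition forces JG to be normal to GV, with radius 12.6, so the center J sits 12.6 in from both sides at J = (36.90, 19.20). Then |MJ| = |J − M| = 41.60.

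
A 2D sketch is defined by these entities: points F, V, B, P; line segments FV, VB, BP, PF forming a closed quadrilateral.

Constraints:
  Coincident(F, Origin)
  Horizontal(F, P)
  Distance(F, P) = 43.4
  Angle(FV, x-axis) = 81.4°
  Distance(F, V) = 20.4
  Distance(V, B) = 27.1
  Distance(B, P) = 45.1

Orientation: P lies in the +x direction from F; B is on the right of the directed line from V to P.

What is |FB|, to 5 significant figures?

6.7026

Checks: |VB| = 27.10 ✓; |BP| = 45.10 ✓.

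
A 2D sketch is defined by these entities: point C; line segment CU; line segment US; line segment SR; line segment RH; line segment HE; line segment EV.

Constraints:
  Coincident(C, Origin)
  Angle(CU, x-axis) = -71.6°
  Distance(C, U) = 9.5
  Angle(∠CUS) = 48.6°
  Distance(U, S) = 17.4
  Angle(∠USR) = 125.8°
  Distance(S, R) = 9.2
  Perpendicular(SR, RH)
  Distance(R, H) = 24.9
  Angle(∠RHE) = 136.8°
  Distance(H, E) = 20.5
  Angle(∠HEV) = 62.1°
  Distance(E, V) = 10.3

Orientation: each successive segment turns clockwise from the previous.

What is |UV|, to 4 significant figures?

16.11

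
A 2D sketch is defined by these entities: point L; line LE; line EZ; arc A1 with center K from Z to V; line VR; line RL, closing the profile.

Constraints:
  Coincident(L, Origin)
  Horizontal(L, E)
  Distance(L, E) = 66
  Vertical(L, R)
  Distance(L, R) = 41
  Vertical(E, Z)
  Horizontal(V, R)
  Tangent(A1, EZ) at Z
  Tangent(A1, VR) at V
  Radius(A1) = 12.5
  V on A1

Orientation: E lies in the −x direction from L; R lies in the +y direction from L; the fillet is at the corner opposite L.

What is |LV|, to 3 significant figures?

67.4

The virtual corner opposite L is at (-66.0, 41.0). Tangency of A1 to EZ means the radius KZ is perpendicular to EZ and since A1 is tangent to VR there, KV ⟂ VR, with radius 12.5, so the center K sits 12.5 in from both sides at K = (-53.5, 28.5). That places the tangent points at Z = (-66.0, 28.5) on EZ and V = (-53.5, 41.0) on VR. Then |LV| = |V − L| = 67.4.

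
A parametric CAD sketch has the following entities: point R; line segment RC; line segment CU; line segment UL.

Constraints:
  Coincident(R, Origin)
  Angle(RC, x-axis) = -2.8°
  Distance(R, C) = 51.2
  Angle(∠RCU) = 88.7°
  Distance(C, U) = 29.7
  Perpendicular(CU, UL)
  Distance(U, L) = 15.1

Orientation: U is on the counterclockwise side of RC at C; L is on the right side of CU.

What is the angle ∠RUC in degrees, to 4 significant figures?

60.86°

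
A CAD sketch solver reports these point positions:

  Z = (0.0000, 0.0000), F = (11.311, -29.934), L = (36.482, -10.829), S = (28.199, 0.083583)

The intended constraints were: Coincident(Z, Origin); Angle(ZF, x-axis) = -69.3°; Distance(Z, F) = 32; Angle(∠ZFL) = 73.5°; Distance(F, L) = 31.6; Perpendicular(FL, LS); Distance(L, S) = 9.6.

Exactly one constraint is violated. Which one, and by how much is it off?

Distance(L, S) = 9.6 — off by 4.10.

Z = (0.00, 0.00) ✓; ZF at -69.30° ✓; |ZF| = 32.00 ✓; ∠ZFL = 73.50° ✓; |FL| = 31.60 ✓; ∠(FL, LS) = 90.00° ✓; |LS| = 13.70 ✗.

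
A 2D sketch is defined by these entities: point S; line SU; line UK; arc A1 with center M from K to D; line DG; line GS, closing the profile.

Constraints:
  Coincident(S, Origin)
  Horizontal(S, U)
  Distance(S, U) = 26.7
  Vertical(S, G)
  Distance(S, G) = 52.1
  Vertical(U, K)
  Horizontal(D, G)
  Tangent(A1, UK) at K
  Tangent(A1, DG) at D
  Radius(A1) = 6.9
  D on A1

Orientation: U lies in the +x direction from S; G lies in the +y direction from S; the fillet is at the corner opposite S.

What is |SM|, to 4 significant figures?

49.35

S and G share the same x with |SG| = 52.1 and G on the +y side, so G = (0.000, 52.10). The virtual corner opposite S is at (26.70, 52.10). The tangent condition forces MK to be normal to UK and since A1 is tangent to DG there, MD ⟂ DG, with radius 6.9, so the center M sits 6.9 in from both sides at M = (19.80, 45.20). Then |SM| = |M − S| = 49.35.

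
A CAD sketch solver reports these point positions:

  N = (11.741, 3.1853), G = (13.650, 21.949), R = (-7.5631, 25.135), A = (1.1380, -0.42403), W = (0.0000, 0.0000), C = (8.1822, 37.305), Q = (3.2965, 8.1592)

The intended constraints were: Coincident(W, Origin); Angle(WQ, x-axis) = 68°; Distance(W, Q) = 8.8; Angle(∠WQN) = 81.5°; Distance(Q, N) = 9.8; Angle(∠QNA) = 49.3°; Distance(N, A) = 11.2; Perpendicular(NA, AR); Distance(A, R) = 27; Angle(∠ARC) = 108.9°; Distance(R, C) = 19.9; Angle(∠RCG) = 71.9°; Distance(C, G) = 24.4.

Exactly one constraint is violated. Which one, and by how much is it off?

Distance(C, G) = 24.4 — off by 8.10.

W = (0.00, 0.00) ✓; WQ at 68.00° ✓; |WQ| = 8.800 ✓; ∠WQN = 81.50° ✓; |QN| = 9.800 ✓; ∠QNA = 49.30° ✓; |NA| = 11.20 ✓; ∠(NA, AR) = 90.00° ✓; |AR| = 27.00 ✓; ∠ARC = 108.9° ✓; |RC| = 19.90 ✓; ∠RCG = 71.90° ✓; |CG| = 16.30 ✗.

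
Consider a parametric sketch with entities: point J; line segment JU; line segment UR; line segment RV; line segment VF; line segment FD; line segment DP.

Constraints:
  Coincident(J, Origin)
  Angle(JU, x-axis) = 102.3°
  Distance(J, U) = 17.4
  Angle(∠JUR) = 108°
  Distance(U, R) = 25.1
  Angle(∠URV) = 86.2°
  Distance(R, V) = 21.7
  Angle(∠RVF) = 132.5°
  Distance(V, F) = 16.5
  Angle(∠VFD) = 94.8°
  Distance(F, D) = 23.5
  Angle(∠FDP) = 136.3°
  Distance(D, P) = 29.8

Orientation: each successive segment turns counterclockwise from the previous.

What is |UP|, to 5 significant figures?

15.789

J is at the origin; JU runs at 102.3° with length 17.4, so U = (-3.7067, 17.001). ∠JUR = 108.0° gives UR at 174.30° from the x-axis; with |UR| = 25.1, R = (-28.683, 19.494). ∠URV = 86.2° gives RV at -91.900° from the x-axis; with |RV| = 21.7, V = (-29.402, -2.1946). ∠RVF = 132.5° gives VF at -44.400° from the x-axis; with |VF| = 16.5, F = (-17.613, -13.739). ∠VFD = 94.8° gives FD at 40.800° from the x-axis; with |FD| = 23.5, D = (0.17609, 1.6164). ∠FDP = 136.3° gives DP at 84.500° from the x-axis; with |DP| = 29.8, P = (3.0323, 31.279). Then |UP| = |P − U| = 15.789.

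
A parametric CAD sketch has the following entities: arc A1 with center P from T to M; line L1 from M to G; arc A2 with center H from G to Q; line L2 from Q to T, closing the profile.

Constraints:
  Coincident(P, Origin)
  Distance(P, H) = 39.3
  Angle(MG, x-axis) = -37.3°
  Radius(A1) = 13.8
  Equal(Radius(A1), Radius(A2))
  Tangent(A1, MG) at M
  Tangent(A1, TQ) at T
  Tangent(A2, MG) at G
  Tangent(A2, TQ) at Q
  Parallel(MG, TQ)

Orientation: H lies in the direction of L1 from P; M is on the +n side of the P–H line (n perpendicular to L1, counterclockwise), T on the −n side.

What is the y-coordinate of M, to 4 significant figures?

10.98

P is at the origin and H lies 39.3 along u from P, so H = 39.3·u = (31.26, -23.82). Tangency of A1 to both parallel lines with radius 13.8 puts M and T at P ± 13.8·n: M = (8.363, 10.98), T = (-8.363, -10.98). So M.y = 10.98.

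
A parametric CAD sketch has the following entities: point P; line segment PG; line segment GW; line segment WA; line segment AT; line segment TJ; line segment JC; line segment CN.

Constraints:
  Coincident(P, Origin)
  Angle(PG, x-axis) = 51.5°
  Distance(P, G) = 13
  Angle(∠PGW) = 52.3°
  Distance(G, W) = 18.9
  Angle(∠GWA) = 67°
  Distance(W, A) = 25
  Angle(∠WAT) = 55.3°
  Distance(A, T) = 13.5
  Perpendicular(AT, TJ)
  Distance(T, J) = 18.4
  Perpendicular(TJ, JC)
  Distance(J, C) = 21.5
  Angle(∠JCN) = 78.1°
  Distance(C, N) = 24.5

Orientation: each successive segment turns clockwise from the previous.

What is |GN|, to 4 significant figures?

29.11

The perpendicularity gives JC at right angles to TJ, so JC runs at -133.9°; with |JC| = 21.5, C = (-4.367, -22.71). ∠JCN = 78.1° gives CN at 124.2° from the x-axis; with |CN| = 24.5, N = (-18.14, -2.443). Then |GN| = |N − G| = 29.11.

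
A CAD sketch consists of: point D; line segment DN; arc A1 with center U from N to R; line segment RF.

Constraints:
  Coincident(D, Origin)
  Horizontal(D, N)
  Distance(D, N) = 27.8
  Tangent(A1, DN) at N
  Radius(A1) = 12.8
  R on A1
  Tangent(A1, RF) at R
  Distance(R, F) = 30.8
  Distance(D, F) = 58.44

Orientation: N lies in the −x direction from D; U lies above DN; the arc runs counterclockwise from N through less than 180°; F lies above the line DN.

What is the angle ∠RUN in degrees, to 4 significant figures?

129.8°

D is at the origin; DN is horizontal with |DN| = 27.8 and N on the −x side, so N = (-27.80, 0.000). The tangent condition forces UN to be normal to DN, so U = N + (0, 12.8) = (-27.80, 12.80). Since UR ⟂ RF (tangency), |UF| = √(12.8² + 30.8²) = 33.35 regardless of where R sits on A1. So F lies on both circle(D, 58.44) and circle(U, 33.35); the above-DN intersection is F = (-37.71, 44.65). R is the foot of the tangent from F: R = (-17.97, 21.00).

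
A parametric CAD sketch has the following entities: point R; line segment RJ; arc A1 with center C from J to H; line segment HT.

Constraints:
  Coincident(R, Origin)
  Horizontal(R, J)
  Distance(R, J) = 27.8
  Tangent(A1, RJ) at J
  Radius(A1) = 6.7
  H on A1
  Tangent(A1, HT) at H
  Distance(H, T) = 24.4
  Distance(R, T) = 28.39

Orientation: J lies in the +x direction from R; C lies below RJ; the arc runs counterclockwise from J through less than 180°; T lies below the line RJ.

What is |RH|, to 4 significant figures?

22.07

Checks: R.y = 0.00, J.y = 0.00 ✓; ∠(CJ, JR) = 90.00° ✓; |CH| = 6.700 ✓; ∠(CH, HT) = 90.00° ✓; |HT| = 24.40 ✓; |RT| = 28.39 ✓.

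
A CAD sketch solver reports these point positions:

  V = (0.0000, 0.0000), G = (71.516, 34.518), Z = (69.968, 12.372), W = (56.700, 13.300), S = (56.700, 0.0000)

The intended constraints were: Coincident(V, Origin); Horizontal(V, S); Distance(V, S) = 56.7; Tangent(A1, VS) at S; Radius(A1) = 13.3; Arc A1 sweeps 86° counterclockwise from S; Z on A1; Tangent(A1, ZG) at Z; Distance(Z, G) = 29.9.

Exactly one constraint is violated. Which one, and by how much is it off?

Distance(Z, G) = 29.9 — off by 7.70.

V = (0.00, 0.00) ✓; V.y = 0.00, S.y = 0.00 ✓; |VS| = 56.70 ✓; ∠(WS, SV) = 90.00° ✓; |WS| = 13.30 ✓; bearing(W→Z) − bearing(W→S) = 86.00° ✓; |WZ| = 13.30 ✓; ∠(WZ, ZG) = 90.00° ✓; |ZG| = 22.20 ✗.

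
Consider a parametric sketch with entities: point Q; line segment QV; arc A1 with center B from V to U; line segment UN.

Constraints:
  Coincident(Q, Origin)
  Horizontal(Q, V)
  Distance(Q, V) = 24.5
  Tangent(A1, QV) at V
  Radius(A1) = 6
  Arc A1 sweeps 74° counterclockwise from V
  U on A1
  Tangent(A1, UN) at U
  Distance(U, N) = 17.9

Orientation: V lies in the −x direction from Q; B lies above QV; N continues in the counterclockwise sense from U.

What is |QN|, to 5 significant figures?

25.591

Q is at the origin; QV is horizontal with |QV| = 24.5 and V on the −x side, so V = (-24.500, 0.0000). A1 meets QV tangentially, so BV is at right angles to QV, so B = V + (0, 6) = (-24.500, 6.0000). On A1, V sits at bearing -90° from B; a 74° counterclockwise sweep puts U at bearing -16°, so U = B + 6.0·(cos -16°, sin -16°) = (-18.732, 4.3462). A1 meets UN tangentially, so BU is at right angles to UN, so UN runs along (−sin -16°, cos -16°); with |UN| = 17.9, N = (-13.799, 21.553). Then |QN| = |N − Q| = 25.591.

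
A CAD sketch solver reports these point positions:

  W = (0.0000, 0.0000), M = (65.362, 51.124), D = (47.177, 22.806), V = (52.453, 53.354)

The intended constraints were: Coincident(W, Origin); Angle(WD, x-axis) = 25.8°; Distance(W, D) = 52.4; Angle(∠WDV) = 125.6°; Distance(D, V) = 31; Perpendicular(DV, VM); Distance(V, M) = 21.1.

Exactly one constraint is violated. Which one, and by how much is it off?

Distance(V, M) = 21.1 — off by 8.00.

W = (0.00, 0.00) ✓; WD at 25.80° ✓; |WD| = 52.40 ✓; ∠WDV = 125.6° ✓; |DV| = 31.00 ✓; ∠(DV, VM) = 90.00° ✓; |VM| = 13.10 ✗.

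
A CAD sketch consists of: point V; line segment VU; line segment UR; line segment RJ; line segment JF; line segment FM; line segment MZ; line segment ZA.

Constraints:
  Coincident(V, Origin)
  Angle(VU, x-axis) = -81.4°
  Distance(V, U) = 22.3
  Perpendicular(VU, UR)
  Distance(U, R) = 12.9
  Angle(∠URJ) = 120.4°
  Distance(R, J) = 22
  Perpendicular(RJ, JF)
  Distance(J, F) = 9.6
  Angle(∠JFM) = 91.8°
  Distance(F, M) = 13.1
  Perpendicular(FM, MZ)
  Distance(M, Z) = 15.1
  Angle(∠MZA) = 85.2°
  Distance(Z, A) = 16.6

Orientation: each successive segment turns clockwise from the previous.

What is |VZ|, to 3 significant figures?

27.8

V is at the origin; VU runs at -81.4° with length 22.3, so U = (3.33, -22.0). VU ⟂ UR, so UR runs at -171°; with |UR| = 12.9, R = (-9.42, -24.0). ∠URJ = 120.4° gives RJ at 129° from the x-axis; with |RJ| = 22.0, J = (-23.3, -6.88). RJ ⟂ JF, so JF runs at 39.0°; with |JF| = 9.6, F = (-15.8, -0.840). ∠JFM = 91.8° gives FM at -49.2° from the x-axis; with |FM| = 13.1, M = (-7.24, -10.8). The perpendicularity gives MZ at right angles to FM, so MZ runs at -139°; with |MZ| = 15.1, Z = (-18.7, -20.6). Then |VZ| = |Z − V| = 27.8.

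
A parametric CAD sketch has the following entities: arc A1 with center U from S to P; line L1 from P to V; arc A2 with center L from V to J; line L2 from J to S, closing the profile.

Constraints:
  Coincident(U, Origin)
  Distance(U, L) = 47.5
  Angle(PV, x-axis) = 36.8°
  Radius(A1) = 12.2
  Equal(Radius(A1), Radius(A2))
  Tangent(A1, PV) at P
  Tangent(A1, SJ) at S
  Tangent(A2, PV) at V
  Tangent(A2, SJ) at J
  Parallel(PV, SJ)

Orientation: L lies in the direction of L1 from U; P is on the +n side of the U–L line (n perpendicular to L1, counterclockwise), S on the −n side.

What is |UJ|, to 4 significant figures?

49.04

The slot axis is L1's direction at 36.8°, so u = (cos 36.8°, sin 36.8°) = (0.8007, 0.5990) and n = (−sin 36.8°, cos 36.8°) = (-0.5990, 0.8007). U is at the origin and L lies 47.5 along u from U, so L = 47.5·u = (38.03, 28.45). Tangency of A1 to both parallel lines with radius 12.2 puts P and S at U ± 12.2·n: P = (-7.308, 9.769), S = (7.308, -9.769). Equal radii place V and J the same way about L: V = L + 12.2·n = (30.73, 38.22), J = L − 12.2·n = (45.34, 18.68). Then |UJ| = |J − U| = 49.04.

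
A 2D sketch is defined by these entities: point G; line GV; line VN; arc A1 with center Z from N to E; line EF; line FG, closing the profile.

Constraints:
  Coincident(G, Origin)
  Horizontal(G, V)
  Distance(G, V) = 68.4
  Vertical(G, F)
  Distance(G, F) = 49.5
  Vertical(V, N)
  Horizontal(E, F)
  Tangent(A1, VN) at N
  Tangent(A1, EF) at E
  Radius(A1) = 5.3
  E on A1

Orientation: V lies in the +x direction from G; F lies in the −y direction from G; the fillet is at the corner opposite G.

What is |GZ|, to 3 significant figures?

77.0

G is at the origin; G and V share the same y with |GV| = 68.4 and V on the +x side, so V = (68.4, 0.00). GF is vertical with |GF| = 49.5 and F on the −y side, so F = (0.00, -49.5). The virtual corner opposite G is at (68.4, -49.5). The tangent condition forces ZN to be normal to VN and tangency of A1 to EF means the radius ZE is perpendicular to EF, with radius 5.3, so the center Z sits 5.3 in from both sides at Z = (63.1, -44.2). Then |GZ| = |Z − G| = 77.0.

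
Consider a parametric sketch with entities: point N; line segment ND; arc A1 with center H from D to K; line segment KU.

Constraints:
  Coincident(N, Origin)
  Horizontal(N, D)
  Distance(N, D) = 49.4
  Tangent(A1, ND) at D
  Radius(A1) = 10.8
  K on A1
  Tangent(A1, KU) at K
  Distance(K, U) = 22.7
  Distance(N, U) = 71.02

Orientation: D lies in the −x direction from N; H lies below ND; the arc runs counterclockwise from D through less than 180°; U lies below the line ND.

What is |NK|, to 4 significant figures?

60.75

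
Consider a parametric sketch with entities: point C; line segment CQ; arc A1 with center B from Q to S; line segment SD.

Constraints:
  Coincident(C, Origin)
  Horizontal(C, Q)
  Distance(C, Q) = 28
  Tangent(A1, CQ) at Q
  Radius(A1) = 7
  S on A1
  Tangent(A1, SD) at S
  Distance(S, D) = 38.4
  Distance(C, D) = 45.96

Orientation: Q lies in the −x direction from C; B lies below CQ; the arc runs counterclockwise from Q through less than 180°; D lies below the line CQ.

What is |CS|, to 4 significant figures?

35.63

C is at the origin; C and Q share the same y with |CQ| = 28.0 and Q on the −x side, so Q = (-28.00, 0.000). Tangency of A1 to CQ means the radius BQ is perpendicular to CQ, so B = Q + (0, -7) = (-28.00, -7.000). Since BS ⟂ SD (tangency), |BD| = √(7.0² + 38.4²) = 39.03 regardless of where S sits on A1. So D lies on both circle(C, 45.96) and circle(B, 39.03); the below-CQ intersection is D = (-14.48, -43.62). S is the foot of the tangent from D: S = (-34.03, -10.56).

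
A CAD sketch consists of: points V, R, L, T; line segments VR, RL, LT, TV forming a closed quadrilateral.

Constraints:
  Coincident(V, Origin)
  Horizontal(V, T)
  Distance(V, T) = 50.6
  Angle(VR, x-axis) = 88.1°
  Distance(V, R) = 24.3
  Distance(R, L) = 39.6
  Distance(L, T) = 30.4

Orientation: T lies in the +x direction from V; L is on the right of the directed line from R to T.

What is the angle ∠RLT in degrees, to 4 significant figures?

103.9°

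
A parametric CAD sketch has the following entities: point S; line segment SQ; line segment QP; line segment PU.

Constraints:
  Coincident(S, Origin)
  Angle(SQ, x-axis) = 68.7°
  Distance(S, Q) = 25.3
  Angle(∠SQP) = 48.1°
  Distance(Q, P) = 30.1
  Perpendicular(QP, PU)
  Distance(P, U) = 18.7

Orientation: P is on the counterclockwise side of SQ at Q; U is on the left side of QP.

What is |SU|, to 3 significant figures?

13.2

∠SQP = 48.1°, so QP runs at 68.7° + (180° − 48.1°) = 201° from the x-axis; with |QP| = 30.1, P = Q + 30.1·(cos 201°, sin 201°) = (-19.0, 13.0). The perpendicularity gives PU at right angles to QP; with |PU| = 18.7 on the left of QP, U = P + 18.7·(0.352, -0.936) = (-12.4, -4.52). Then |SU| = |U − S| = 13.2.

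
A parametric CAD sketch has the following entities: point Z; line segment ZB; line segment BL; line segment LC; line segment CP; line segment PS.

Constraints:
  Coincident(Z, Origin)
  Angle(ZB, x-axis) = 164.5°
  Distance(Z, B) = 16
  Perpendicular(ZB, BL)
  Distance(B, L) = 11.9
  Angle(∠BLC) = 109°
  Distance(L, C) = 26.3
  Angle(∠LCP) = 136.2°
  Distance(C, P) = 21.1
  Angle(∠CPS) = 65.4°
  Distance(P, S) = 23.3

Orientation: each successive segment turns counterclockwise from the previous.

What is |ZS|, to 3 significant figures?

10.9

Z is at the origin; ZB runs at 164.5° with length 16.0, so B = (-15.4, 4.28). ZB ⟂ BL, so BL runs at -106°; with |BL| = 11.9, L = (-18.6, -7.19). ∠BLC = 109.0° gives LC at -34.5° from the x-axis; with |LC| = 26.3, C = (3.08, -22.1). ∠LCP = 136.2° gives CP at 9.30° from the x-axis; with |CP| = 21.1, P = (23.9, -18.7). ∠CPS = 65.4° gives PS at 124° from the x-axis; with |PS| = 23.3, S = (10.9, 0.661). Then |ZS| = |S − Z| = 10.9.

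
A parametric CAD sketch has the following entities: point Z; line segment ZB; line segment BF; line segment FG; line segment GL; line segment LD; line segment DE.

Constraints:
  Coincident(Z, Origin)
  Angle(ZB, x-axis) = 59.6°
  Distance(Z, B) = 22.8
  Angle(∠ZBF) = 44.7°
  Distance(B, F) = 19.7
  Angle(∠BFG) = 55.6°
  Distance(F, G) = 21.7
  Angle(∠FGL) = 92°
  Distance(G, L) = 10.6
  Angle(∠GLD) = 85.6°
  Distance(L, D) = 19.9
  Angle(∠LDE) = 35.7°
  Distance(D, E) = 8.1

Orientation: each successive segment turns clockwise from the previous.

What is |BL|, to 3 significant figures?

12.3

Z is at the origin; ZB runs at 59.6° with length 22.8, so B = (11.5, 19.7). ∠ZBF = 44.7° gives BF at -75.7° from the x-axis; with |BF| = 19.7, F = (16.4, 0.576). ∠BFG = 55.6° gives FG at 160° from the x-axis; with |FG| = 21.7, G = (-3.97, 8.03). ∠FGL = 92.0° gives GL at 71.9° from the x-axis; with |GL| = 10.6, L = (-0.682, 18.1). Then |BL| = |L − B| = 12.3.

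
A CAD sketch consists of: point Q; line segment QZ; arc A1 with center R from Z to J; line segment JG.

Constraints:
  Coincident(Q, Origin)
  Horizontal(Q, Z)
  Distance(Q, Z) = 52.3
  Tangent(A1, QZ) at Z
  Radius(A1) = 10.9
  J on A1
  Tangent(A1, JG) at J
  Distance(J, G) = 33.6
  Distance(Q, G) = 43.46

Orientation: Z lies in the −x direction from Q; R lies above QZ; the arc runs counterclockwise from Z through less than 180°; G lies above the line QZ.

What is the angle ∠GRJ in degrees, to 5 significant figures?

72.027°

Checks: |RJ| = 10.90 ✓; ∠(RJ, JG) = 90.00° ✓; |JG| = 33.60 ✓; |QG| = 43.46 ✓.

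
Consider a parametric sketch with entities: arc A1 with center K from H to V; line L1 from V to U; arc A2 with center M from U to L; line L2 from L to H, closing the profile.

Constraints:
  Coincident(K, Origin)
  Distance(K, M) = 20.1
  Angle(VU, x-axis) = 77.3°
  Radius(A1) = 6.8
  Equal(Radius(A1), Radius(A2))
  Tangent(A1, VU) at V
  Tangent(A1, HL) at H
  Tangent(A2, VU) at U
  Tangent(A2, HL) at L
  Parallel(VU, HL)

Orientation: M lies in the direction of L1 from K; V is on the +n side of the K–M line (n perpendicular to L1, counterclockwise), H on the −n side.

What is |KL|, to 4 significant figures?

21.22

The slot axis is L1's direction at 77.3°, so u = (cos 77.3°, sin 77.3°) = (0.2198, 0.9755) and n = (−sin 77.3°, cos 77.3°) = (-0.9755, 0.2198). K is at the origin and M lies 20.1 along u from K, so M = 20.1·u = (4.419, 19.61). Tangency of A1 to both parallel lines with radius 6.8 puts V and H at K ± 6.8·n: V = (-6.634, 1.495), H = (6.634, -1.495). Equal radii place U and L the same way about M: U = M + 6.8·n = (-2.215, 21.10), L = M − 6.8·n = (11.05, 18.11). Then |KL| = |L − K| = 21.22.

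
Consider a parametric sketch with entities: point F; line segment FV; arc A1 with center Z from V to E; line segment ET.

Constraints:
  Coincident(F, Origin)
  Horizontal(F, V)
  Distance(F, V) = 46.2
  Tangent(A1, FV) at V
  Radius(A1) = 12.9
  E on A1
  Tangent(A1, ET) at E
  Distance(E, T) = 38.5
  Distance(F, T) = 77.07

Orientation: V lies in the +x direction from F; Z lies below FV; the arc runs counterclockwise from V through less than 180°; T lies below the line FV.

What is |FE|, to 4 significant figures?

40.74

Checks: ∠(ZV, VF) = 90.00° ✓; |ZE| = 12.90 ✓; ∠(ZE, ET) = 90.00° ✓; |ET| = 38.50 ✓; |FT| = 77.07 ✓.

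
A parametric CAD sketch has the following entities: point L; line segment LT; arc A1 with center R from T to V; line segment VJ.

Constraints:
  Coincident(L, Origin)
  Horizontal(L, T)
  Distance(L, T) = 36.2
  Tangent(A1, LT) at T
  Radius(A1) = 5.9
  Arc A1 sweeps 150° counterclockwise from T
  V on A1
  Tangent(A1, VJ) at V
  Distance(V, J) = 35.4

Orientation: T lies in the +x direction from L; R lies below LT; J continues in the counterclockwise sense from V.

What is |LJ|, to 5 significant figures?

70.060

L is at the origin; LT is horizontal with |LT| = 36.2 and T on the +x side, so T = (36.200, 0.0000). Tangency of A1 to LT means the radius RT is perpendicular to LT, so R = T + (0, -5.9) = (36.200, -5.9000). On A1, T sits at bearing 90° from R; a 150° counterclockwise sweep puts V at bearing 240°, so V = R + 5.9·(cos 240°, sin 240°) = (33.250, -11.010). Tangency of A1 to VJ means the radius RV is perpendicular to VJ, so VJ runs along (−sin 240°, cos 240°); with |VJ| = 35.4, J = (63.907, -28.710). Then |LJ| = |J − L| = 70.060.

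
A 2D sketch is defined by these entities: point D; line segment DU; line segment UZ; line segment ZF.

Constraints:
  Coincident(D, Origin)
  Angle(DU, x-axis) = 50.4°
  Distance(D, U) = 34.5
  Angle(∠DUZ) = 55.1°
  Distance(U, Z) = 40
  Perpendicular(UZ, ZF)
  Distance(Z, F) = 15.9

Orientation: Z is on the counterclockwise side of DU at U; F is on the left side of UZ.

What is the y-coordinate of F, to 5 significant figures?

14.014

D is at the origin; DU runs at 50.4° with length 34.5, so U = 34.5·(cos 50.4°, sin 50.4°) = (21.991, 26.583). ∠DUZ = 55.1°, so UZ runs at 50.4° + (180° − 55.1°) = 175.30° from the x-axis; with |UZ| = 40.0, Z = U + 40.0·(cos 175.30°, sin 175.30°) = (-17.874, 29.860). UZ ⟂ ZF; with |ZF| = 15.9 on the left of UZ, F = Z + 15.9·(-0.081939, -0.99664) = (-19.177, 14.014). So F.y = 14.014.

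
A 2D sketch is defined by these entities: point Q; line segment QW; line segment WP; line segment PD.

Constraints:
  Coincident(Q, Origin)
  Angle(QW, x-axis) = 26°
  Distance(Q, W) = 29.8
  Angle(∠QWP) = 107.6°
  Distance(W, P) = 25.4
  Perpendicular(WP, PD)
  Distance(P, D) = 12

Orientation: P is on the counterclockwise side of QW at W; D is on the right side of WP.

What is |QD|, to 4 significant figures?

53.07

∠QWP = 107.6°, so WP runs at 26.0° + (180° − 107.6°) = 98.40° from the x-axis; with |WP| = 25.4, P = W + 25.4·(cos 98.40°, sin 98.40°) = (23.07, 38.19). WP is perpendicular to PD; with |PD| = 12.0 on the right of WP, D = P + 12.0·(0.9893, 0.1461) = (34.94, 39.94). Then |QD| = |D − Q| = 53.07.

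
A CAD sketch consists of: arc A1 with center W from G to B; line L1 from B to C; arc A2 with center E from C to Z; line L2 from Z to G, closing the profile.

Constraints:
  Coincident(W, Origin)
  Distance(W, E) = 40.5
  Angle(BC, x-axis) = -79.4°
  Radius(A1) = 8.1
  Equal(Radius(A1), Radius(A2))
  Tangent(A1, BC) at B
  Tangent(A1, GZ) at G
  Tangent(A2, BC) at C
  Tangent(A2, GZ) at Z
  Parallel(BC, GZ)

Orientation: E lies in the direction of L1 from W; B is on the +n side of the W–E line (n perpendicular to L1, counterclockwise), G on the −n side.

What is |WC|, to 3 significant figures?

41.3

The slot axis is L1's direction at -79.4°, so u = (cos -79.4°, sin -79.4°) = (0.184, -0.983) and n = (−sin -79.4°, cos -79.4°) = (0.983, 0.184). W is at the origin and E lies 40.5 along u from W, so E = 40.5·u = (7.45, -39.8). Tangency of A1 to both parallel lines with radius 8.1 puts B and G at W ± 8.1·n: B = (7.96, 1.49), G = (-7.96, -1.49). Equal radii place C and Z the same way about E: C = E + 8.1·n = (15.4, -38.3), Z = E − 8.1·n = (-0.512, -41.3). Then |WC| = |C − W| = 41.3.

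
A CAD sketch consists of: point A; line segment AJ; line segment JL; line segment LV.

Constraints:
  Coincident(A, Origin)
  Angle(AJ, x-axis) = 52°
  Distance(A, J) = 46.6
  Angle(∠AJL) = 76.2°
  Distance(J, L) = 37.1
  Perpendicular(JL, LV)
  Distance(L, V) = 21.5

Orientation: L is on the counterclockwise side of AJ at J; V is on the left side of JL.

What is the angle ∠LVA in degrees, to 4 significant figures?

132.4°

A is at the origin; AJ runs at 52.0° with length 46.6, so J = 46.6·(cos 52.0°, sin 52.0°) = (28.69, 36.72). ∠AJL = 76.2°, so JL runs at 52.0° + (180° − 76.2°) = 155.8° from the x-axis; with |JL| = 37.1, L = J + 37.1·(cos 155.8°, sin 155.8°) = (-5.150, 51.93). The perpendicularity gives LV at right angles to JL; with |LV| = 21.5 on the left of JL, V = L + 21.5·(-0.4099, -0.9121) = (-13.96, 32.32). Then cos ∠LVA = VL·VA / (|VL||VA|), giving 132.4°.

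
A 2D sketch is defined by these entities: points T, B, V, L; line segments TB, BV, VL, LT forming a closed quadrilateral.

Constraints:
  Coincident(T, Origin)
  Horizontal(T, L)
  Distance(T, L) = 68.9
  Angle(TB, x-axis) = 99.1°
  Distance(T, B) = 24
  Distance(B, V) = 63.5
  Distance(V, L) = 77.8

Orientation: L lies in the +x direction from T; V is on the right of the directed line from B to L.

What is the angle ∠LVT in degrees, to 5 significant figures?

62.200°

Checks: |BV| = 63.50 ✓; |VL| = 77.80 ✓.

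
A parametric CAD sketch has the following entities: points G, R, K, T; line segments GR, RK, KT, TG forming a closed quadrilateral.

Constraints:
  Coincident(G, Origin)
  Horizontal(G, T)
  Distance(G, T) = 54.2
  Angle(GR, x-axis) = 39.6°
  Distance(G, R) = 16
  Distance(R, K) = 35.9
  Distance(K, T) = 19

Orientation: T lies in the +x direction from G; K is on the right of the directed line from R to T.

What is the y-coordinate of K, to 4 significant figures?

-12.65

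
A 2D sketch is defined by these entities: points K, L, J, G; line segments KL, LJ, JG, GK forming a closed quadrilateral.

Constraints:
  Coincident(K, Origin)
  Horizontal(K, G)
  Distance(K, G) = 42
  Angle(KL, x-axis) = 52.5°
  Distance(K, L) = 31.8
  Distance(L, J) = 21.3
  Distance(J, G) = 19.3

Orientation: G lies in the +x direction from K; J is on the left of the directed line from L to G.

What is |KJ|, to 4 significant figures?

44.16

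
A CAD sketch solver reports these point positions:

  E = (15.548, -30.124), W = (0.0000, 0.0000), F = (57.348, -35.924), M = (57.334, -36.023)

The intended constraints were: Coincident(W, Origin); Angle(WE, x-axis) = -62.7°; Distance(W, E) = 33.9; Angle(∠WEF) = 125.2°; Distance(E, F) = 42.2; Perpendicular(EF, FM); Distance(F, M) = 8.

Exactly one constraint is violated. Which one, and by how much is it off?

Distance(F, M) = 8 — off by 7.90.

W = (0.00, 0.00) ✓; WE at -62.70° ✓; |WE| = 33.90 ✓; ∠WEF = 125.2° ✓; |EF| = 42.20 ✓; ∠(EF, FM) = 90.15° ✓; |FM| = 0.09998 ✗.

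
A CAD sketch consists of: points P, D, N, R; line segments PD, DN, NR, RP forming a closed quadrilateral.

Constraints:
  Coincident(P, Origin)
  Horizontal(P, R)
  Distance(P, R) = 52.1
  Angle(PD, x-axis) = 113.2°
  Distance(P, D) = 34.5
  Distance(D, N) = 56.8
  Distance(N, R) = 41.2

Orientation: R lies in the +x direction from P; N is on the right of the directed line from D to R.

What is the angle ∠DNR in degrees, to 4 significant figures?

94.87°

Checks: |DN| = 56.80 ✓; |NR| = 41.20 ✓.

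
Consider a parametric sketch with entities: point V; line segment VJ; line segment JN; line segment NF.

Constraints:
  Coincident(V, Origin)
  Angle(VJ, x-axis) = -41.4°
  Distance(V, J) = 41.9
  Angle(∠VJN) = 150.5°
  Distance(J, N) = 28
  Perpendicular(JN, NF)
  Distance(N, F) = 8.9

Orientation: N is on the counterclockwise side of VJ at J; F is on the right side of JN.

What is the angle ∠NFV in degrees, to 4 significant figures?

65.39°

V is at the origin; VJ runs at -41.4° with length 41.9, so J = 41.9·(cos -41.4°, sin -41.4°) = (31.43, -27.71). ∠VJN = 150.5°, so JN runs at -41.4° + (180° − 150.5°) = -11.90° from the x-axis; with |JN| = 28.0, N = J + 28.0·(cos -11.90°, sin -11.90°) = (58.83, -33.48). JN is perpendicular to NF; with |NF| = 8.9 on the right of JN, F = N + 8.9·(-0.2062, -0.9785) = (56.99, -42.19). Then cos ∠NFV = FN·FV / (|FN||FV|), giving 65.39°.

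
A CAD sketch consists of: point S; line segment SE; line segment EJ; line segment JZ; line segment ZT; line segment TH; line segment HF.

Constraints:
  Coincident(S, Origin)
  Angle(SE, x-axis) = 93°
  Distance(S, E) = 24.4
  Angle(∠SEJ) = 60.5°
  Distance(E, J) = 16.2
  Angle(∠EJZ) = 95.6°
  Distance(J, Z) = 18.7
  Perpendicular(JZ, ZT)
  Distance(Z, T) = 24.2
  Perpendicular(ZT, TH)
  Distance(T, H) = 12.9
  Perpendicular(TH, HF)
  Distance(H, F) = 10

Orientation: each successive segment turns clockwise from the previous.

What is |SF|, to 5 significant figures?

16.918

S is at the origin; SE runs at 93.0° with length 24.4, so E = (-1.2770, 24.367). ∠SEJ = 60.5° gives EJ at -26.500° from the x-axis; with |EJ| = 16.2, J = (13.221, 17.138). ∠EJZ = 95.6° gives JZ at -110.90° from the x-axis; with |JZ| = 18.7, Z = (6.5499, -0.33147). JZ ⟂ ZT, so ZT runs at 159.10°; with |ZT| = 24.2, T = (-16.058, 8.3016). ZT is perpendicular to TH, so TH runs at 69.100°; with |TH| = 12.9, H = (-11.456, 20.353). TH is perpendicular to HF, so HF runs at -20.900°; with |HF| = 10.0, F = (-2.1138, 16.785). Then |SF| = |F − S| = 16.918.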